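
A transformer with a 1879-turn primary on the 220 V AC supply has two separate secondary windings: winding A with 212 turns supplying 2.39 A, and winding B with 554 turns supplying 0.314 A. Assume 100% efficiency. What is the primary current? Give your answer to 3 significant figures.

V_A = 220 × 212/1879 = 24.822 V; V_B = 220 × 554/1879 = 64.864 V.
P_out = V_A I_A + V_B I_B = 24.822×2.39 + 64.864×0.314 = 59.324 + 20.367 = 79.691 W.
Ideal ⇒ P_in = P_out, so I_p = P_out/V_p = 79.691/220 = 0.362 A.

I_p ≈ 0.362 A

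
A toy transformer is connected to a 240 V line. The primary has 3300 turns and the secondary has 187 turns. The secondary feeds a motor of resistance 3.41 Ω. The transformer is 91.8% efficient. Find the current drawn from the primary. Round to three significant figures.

I_p ≈ 0.246 A

V_s = 240 × 187/3300 = 13.600 V.
I_s = V_s/R = 13.600/3.41 = 3.9883 A.
P_out = V_s I_s = 13.600 × 3.9883 = 54.240 W.
P_in = P_out/η = 54.240/0.918 = 59.085 W.
I_p = P_in/V_p = 59.085/240 = 0.246 A.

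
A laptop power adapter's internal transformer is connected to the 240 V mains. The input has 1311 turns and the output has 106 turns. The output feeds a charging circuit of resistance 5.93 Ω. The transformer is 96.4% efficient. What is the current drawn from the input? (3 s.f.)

V_out = 240 × 106/1311 = 19.405 V.
I_out = V_out/R = 19.405/5.93 = 3.2723 A.
P_out = V_out I_out = 19.405 × 3.2723 = 63.500 W.
P_in = P_out/η = 63.500/0.964 = 65.871 W.
I_in = P_in/V_in = 65.871/240 = 0.274 A.

I_in ≈ 0.274 A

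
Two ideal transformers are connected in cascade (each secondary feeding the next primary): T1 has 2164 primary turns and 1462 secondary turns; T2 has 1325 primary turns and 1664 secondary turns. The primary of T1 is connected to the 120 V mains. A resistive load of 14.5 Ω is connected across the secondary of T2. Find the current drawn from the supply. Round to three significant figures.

After T1: V = 120.00 × 1462/2164 = 81.072 V.
After T2: V = 81.072 × 1664/1325 = 101.81 V.
I_load = 101.81/14.5 = 7.0217 A, so P_out = 101.81 × 7.0217 = 714.91 W.
All ideal ⇒ P_in = P_out, so I_supply = 714.91/120 = 5.96 A.

I_supply ≈ 5.96 A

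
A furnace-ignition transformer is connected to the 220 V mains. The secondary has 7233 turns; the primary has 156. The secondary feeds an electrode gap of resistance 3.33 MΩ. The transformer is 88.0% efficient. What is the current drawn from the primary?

I_p ≈ 0.161 A

V_s = 220 × 7233/156 = 10200 V.
I_s = V_s/R = 10200/(3.33×10^6) = 0.0030632 A.
P_out = V_s I_s = 10200 × 0.0030632 = 31.246 W.
P_in = P_out/η = 31.246/0.880 = 35.506 W.
I_p = P_in/V_p = 35.506/220 = 0.161 A.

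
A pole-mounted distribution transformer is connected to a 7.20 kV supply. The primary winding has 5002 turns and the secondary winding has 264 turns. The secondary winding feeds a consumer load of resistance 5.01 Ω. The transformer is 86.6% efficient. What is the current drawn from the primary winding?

I_p ≈ 4.62 A

V_s = 7200 × 264/5002 = 380.01 V.
I_s = V_s/R = 380.01/5.01 = 75.850 A.
P_out = V_s I_s = 380.01 × 75.850 = 28824 W.
P_in = P_out/η = 28824/0.866 = 33284 W.
I_p = P_in/V_p = 33284/7200 = 4.62 A.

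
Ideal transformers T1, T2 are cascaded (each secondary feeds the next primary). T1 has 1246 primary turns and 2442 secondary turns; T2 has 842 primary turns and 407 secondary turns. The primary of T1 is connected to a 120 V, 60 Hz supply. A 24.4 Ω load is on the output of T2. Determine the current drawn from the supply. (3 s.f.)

After T1: V = 120.00 × 2442/1246 = 235.18 V.
After T2: V = 235.18 × 407/842 = 113.68 V.
I_load = 113.68/24.4 = 4.6591 A, so P_out = 113.68 × 4.6591 = 529.65 W.
All ideal ⇒ P_in = P_out, so I_supply = 529.65/120 = 4.41 A.

I_supply ≈ 4.41 A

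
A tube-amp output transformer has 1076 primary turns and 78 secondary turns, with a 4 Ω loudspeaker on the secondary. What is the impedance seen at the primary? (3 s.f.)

Z_p ≈ 761 Ω

Z_p = (N_p/N_s)² × Z_s = (1076/78)² × 4 = 761 Ω.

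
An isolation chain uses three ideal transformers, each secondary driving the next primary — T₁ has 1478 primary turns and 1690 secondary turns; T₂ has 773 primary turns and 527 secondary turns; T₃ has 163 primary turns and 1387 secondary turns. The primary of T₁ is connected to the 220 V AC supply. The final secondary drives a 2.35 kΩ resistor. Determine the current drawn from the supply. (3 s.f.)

Secondary of T₁: V = 220.00 × 1690/1478 = 251.56 V.
Secondary of T₂: V = 251.56 × 527/773 = 171.50 V.
Secondary of T₃: V = 171.50 × 1387/163 = 1459.3 V.
I_load = 1459.3/2350 = 0.62099 A, so P_out = 1459.3 × 0.62099 = 906.24 W.
All ideal ⇒ P_in = P_out, so I_supply = 906.24/220 = 4.12 A.

I_supply ≈ 4.12 A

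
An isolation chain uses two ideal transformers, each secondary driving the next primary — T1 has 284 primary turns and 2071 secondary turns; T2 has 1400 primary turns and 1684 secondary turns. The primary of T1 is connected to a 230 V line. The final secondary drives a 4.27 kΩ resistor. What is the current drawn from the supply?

I_supply ≈ 4.14 A

After T1: V = 230.00 × 2071/284 = 1677.2 V.
After T2: V = 1677.2 × 1684/1400 = 2017.5 V.
I_load = 2017.5/4270 = 0.47247 A, so P_out = 2017.5 × 0.47247 = 953.19 W.
All ideal ⇒ P_in = P_out, so I_supply = 953.19/230 = 4.14 A.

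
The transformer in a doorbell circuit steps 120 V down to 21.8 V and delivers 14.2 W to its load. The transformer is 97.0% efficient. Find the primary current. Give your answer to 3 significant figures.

P_in = P_out/η = 14.2/0.970 = 14.639 W.
I_p = P_in/V_p = 14.639/120 = 0.122 A.

I_p ≈ 0.122 A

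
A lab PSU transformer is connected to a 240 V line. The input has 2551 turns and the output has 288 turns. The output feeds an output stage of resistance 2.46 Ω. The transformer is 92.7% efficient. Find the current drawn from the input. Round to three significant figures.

I_in ≈ 1.34 A

V_out = 240 × 288/2551 = 27.095 V.
I_out = V_out/R = 27.095/2.46 = 11.014 A.
P_out = V_out I_out = 27.095 × 11.014 = 298.44 W.
P_in = P_out/η = 298.44/0.927 = 321.94 W.
I_in = P_in/V_in = 321.94/240 = 1.34 A.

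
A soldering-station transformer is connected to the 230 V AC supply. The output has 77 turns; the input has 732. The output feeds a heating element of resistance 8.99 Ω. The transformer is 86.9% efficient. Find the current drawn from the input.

V_out = 230 × 77/732 = 24.194 V.
I_out = V_out/R = 24.194/8.99 = 2.6912 A.
P_out = V_out I_out = 24.194 × 2.6912 = 65.111 W.
P_in = P_out/η = 65.111/0.869 = 74.927 W.
I_in = P_in/V_in = 74.927/230 = 0.326 A.

I_in ≈ 0.326 A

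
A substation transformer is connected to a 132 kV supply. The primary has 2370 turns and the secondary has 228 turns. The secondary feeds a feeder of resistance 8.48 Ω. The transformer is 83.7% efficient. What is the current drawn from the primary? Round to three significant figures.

V_s = 132000 × 228/2370 = 12699 V.
I_s = V_s/R = 12699/8.48 = 1497.5 A.
P_out = V_s I_s = 12699 × 1497.5 = 1.9016×10^7 W.
P_in = P_out/η = 1.9016×10^7/0.837 = 2.2720×10^7 W.
I_p = P_in/V_p = 2.2720×10^7/132000 = 172 A.

I_p ≈ 172 A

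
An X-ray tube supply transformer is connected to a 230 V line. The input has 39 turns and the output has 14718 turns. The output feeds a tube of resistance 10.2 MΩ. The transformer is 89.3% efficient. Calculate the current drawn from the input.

V_out = 230 × 14718/39 = 86798 V.
I_out = V_out/R = 86798/(1.02×10^7) = 0.0085097 A.
P_out = V_out I_out = 86798 × 0.0085097 = 738.62 W.
P_in = P_out/η = 738.62/0.893 = 827.13 W.
I_in = P_in/V_in = 827.13/230 = 3.60 A.

I_in ≈ 3.60 A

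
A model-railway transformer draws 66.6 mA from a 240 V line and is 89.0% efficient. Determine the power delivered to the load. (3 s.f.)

P_out ≈ 14.2 W

P_in = V_p I_p = 240 × 0.0666 = 15.984 W.
P_out = η P_in = 0.890 × 15.984 = 14.2 W.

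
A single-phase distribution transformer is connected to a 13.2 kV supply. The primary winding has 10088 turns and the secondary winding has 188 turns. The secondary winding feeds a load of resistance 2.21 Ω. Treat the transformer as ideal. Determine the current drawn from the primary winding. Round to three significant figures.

V_s = V_p × N_s/N_p = 13200 × 188/10088 = 246.00 V.
I_s = V_s/R = 246.00/2.21 = 111.31 A.
For an ideal transformer I_p N_p = I_s N_s, so I_p = 111.31 × 188/10088 = 2.07 A.

I_p ≈ 2.07 A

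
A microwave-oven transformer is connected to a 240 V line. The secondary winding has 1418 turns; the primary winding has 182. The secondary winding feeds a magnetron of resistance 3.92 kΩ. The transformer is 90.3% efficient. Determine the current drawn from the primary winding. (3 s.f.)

V_s = 240 × 1418/182 = 1869.9 V.
I_s = V_s/R = 1869.9/3920 = 0.47701 A.
P_out = V_s I_s = 1869.9 × 0.47701 = 891.96 W.
P_in = P_out/η = 891.96/0.903 = 987.78 W.
I_p = P_in/V_p = 987.78/240 = 4.12 A.

I_p ≈ 4.12 A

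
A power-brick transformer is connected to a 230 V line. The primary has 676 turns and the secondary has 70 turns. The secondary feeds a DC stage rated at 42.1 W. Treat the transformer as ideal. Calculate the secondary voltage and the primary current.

V_s = V_p × N_s/N_p = 230 × 70/676 = 23.817 V.
I_s = P/V_s = 42.1/23.817 = 1.7677 A.
I_p = I_s × N_s/N_p = 1.7677 × 70/676 = 0.183 A.

V_s ≈ 23.8 V, I_p ≈ 0.183 A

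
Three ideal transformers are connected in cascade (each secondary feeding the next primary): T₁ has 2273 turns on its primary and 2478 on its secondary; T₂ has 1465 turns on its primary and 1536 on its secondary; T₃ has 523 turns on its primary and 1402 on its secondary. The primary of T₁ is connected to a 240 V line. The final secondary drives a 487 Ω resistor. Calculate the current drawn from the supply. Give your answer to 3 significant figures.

Secondary of T₁: V = 240.00 × 2478/2273 = 261.65 V.
Secondary of T₂: V = 261.65 × 1536/1465 = 274.33 V.
Secondary of T₃: V = 274.33 × 1402/523 = 735.38 V.
I_load = 735.38/487 = 1.5100 A, so P_out = 735.38 × 1.5100 = 1110.4 W.
All ideal ⇒ P_in = P_out, so I_supply = 1110.4/240 = 4.63 A.

I_supply ≈ 4.63 A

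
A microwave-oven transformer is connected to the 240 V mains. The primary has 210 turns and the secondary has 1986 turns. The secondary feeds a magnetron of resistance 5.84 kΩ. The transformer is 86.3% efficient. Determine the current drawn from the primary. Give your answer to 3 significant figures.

V_s = 240 × 1986/210 = 2269.7 V.
I_s = V_s/R = 2269.7/5840 = 0.38865 A.
P_out = V_s I_s = 2269.7 × 0.38865 = 882.12 W.
P_in = P_out/η = 882.12/0.863 = 1022.2 W.
I_p = P_in/V_p = 1022.2/240 = 4.26 A.

I_p ≈ 4.26 A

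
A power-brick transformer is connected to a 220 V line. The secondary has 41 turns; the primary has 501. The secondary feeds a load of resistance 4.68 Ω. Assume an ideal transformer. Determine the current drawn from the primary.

V_s = V_p × N_s/N_p = 220 × 41/501 = 18.004 V.
I_s = V_s/R = 18.004/4.68 = 3.8470 A.
For an ideal transformer I_p N_p = I_s N_s, so I_p = 3.8470 × 41/501 = 0.315 A.

I_p ≈ 0.315 A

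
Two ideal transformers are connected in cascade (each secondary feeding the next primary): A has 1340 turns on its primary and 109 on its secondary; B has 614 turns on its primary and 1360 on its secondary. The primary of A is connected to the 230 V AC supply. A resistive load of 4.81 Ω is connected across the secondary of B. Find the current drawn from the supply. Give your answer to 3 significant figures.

I_supply ≈ 1.55 A

Secondary of A: V = 230.00 × 109/1340 = 18.709 V.
Secondary of B: V = 18.709 × 1360/614 = 41.440 V.
I_load = 41.440/4.81 = 8.6154 A, so P_out = 41.440 × 8.6154 = 357.02 W.
All ideal ⇒ P_in = P_out, so I_supply = 357.02/230 = 1.55 A.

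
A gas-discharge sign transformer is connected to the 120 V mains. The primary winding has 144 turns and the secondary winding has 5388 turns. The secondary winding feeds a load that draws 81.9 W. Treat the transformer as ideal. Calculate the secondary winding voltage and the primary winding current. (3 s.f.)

V_s = V_p × N_s/N_p = 120 × 5388/144 = 4490.0 V.
I_s = P/V_s = 81.9/4490.0 = 0.018241 A.
I_p = I_s × N_s/N_p = 0.018241 × 5388/144 = 0.682 A.

V_s ≈ 4490 V, I_p ≈ 0.682 A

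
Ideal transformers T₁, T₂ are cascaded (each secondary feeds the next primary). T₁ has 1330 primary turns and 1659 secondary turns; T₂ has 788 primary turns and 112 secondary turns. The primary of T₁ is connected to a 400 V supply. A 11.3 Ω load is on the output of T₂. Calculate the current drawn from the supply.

Secondary of T₁: V = 400.00 × 1659/1330 = 498.95 V.
Secondary of T₂: V = 498.95 × 112/788 = 70.916 V.
I_load = 70.916/11.3 = 6.2758 A, so P_out = 70.916 × 6.2758 = 445.06 W.
All ideal ⇒ P_in = P_out, so I_supply = 445.06/400 = 1.11 A.

I_supply ≈ 1.11 A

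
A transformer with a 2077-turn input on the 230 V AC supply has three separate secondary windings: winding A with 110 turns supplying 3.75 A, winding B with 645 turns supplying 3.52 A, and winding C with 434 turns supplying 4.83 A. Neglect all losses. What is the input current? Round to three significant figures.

V_A = 230 × 110/2077 = 12.181 V; V_B = 230 × 645/2077 = 71.425 V; V_C = 230 × 434/2077 = 48.060 V.
P_out = V_A I_A + V_B I_B + V_C I_C = 12.181×3.75 + 71.425×3.52 + 48.060×4.83 = 45.679 + 251.42 + 232.13 = 529.22 W.
Ideal ⇒ P_in = P_out, so I_in = P_out/V_in = 529.22/230 = 2.30 A.

I_in ≈ 2.30 A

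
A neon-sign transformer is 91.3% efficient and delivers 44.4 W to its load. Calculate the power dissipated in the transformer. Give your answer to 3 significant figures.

P_in = P_out/η = 44.4/0.913 = 48.6309 W.
P_loss = P_in − P_out = 48.6309 − 44.4 = 4.23 W.

P_loss ≈ 4.23 W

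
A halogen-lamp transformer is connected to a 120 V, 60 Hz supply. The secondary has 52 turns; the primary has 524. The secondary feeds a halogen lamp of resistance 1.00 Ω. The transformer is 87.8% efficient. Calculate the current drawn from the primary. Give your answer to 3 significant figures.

I_p ≈ 1.35 A

V_s = 120 × 52/524 = 11.908 V.
I_s = V_s/R = 11.908/1.00 = 11.908 A.
P_out = V_s I_s = 11.908 × 11.908 = 141.81 W.
P_in = P_out/η = 141.81/0.878 = 161.51 W.
I_p = P_in/V_p = 161.51/120 = 1.35 A.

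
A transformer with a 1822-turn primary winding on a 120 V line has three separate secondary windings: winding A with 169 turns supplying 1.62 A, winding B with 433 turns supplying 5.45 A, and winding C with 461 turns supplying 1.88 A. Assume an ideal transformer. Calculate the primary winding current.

I_p ≈ 1.92 A

V_A = 120 × 169/1822 = 11.131 V; V_B = 120 × 433/1822 = 28.518 V; V_C = 120 × 461/1822 = 30.362 V.
P_out = V_A I_A + V_B I_B + V_C I_C = 11.131×1.62 + 28.518×5.45 + 30.362×1.88 = 18.032 + 155.42 + 57.081 = 230.54 W.
Ideal ⇒ P_in = P_out, so I_p = P_out/V_p = 230.54/120 = 1.92 A.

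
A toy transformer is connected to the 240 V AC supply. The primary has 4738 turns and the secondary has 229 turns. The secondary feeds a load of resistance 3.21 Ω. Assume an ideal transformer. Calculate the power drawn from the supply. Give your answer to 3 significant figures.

V_s = V_p × N_s/N_p = 240 × 229/4738 = 11.600 V.
I_s = V_s/R = 11.600/3.21 = 3.6137 A.
I_p = I_s × N_s/N_p = 3.6137 × 229/4738 = 0.17466 A.
P = V_p I_p = 240 × 0.17466 = 41.9 W.

P ≈ 41.9 W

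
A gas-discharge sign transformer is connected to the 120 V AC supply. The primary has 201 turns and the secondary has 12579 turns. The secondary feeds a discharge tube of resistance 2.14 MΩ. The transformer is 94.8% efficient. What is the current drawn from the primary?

I_p ≈ 0.232 A

V_s = 120 × 12579/201 = 7509.9 V.
I_s = V_s/R = 7509.9/(2.14×10^6) = 0.0035093 A.
P_out = V_s I_s = 7509.9 × 0.0035093 = 26.354 W.
P_in = P_out/η = 26.354/0.948 = 27.800 W.
I_p = P_in/V_p = 27.800/120 = 0.232 A.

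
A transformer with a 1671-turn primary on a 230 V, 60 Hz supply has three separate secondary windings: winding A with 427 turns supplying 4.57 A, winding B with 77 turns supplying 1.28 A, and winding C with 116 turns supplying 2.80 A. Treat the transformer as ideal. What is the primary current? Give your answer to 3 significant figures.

V_A = 230 × 427/1671 = 58.773 V; V_B = 230 × 77/1671 = 10.598 V; V_C = 230 × 116/1671 = 15.966 V.
P_out = V_A I_A + V_B I_B + V_C I_C = 58.773×4.57 + 10.598×1.28 + 15.966×2.80 = 268.59 + 13.566 + 44.706 = 326.87 W.
Ideal ⇒ P_in = P_out, so I_p = P_out/V_p = 326.87/230 = 1.42 A.

I_p ≈ 1.42 A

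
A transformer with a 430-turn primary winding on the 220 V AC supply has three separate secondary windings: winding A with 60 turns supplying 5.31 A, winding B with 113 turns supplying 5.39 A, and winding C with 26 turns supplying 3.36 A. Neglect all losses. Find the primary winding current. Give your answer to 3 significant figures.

I_p ≈ 2.36 A

V_A = 220 × 60/430 = 30.698 V; V_B = 220 × 113/430 = 57.814 V; V_C = 220 × 26/430 = 13.302 V.
P_out = V_A I_A + V_B I_B + V_C I_C = 30.698×5.31 + 57.814×5.39 + 13.302×3.36 = 163.00 + 311.62 + 44.696 = 519.32 W.
Ideal ⇒ P_in = P_out, so I_p = P_out/V_p = 519.32/220 = 2.36 A.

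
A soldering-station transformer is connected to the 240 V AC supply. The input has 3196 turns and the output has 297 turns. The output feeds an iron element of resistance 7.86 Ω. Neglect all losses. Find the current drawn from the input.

I_in ≈ 0.264 A

V_out = V_in × N_out/N_in = 240 × 297/3196 = 22.303 V.
I_out = V_out/R = 22.303/7.86 = 2.8375 A.
For an ideal transformer I_in N_in = I_out N_out, so I_in = 2.8375 × 297/3196 = 0.264 A.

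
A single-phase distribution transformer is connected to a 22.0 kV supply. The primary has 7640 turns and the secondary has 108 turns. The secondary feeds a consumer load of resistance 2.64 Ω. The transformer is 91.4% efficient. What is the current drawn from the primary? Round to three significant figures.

V_s = 22000 × 108/7640 = 310.99 V.
I_s = V_s/R = 310.99/2.64 = 117.80 A.
P_out = V_s I_s = 310.99 × 117.80 = 36636 W.
P_in = P_out/η = 36636/0.914 = 40083 W.
I_p = P_in/V_p = 40083/22000 = 1.82 A.

I_p ≈ 1.82 A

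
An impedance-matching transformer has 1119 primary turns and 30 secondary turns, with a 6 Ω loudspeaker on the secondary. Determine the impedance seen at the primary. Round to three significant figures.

Z_p ≈ 8350 Ω

Z_p = (N_p/N_s)² × Z_s = (1119/30)² × 6 = 8350 Ω.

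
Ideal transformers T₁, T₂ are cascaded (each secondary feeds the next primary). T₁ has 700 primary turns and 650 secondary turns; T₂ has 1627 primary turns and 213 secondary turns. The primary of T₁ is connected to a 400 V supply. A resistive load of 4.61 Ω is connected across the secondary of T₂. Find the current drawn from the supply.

Secondary of T₁: V = 400.00 × 650/700 = 371.43 V.
Secondary of T₂: V = 371.43 × 213/1627 = 48.626 V.
I_load = 48.626/4.61 = 10.548 A, so P_out = 48.626 × 10.548 = 512.90 W.
All ideal ⇒ P_in = P_out, so I_supply = 512.90/400 = 1.28 A.

I_supply ≈ 1.28 A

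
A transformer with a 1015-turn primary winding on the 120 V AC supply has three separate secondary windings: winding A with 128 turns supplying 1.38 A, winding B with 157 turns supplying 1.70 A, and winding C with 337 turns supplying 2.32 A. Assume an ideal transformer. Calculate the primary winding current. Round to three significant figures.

V_A = 120 × 128/1015 = 15.133 V; V_B = 120 × 157/1015 = 18.562 V; V_C = 120 × 337/1015 = 39.842 V.
P_out = V_A I_A + V_B I_B + V_C I_C = 15.133×1.38 + 18.562×1.70 + 39.842×2.32 = 20.884 + 31.555 + 92.434 = 144.87 W.
Ideal ⇒ P_in = P_out, so I_p = P_out/V_p = 144.87/120 = 1.21 A.

I_p ≈ 1.21 A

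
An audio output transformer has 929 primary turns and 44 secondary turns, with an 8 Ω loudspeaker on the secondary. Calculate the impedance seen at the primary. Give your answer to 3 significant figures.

Z_p ≈ 3570 Ω

Z_p = (N_p/N_s)² × Z_s = (929/44)² × 8 = 3570 Ω.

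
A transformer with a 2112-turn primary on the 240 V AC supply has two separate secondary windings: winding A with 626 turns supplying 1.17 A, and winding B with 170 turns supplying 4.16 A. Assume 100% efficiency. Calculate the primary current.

I_p ≈ 0.682 A

V_A = 240 × 626/2112 = 71.136 V; V_B = 240 × 170/2112 = 19.318 V.
P_out = V_A I_A + V_B I_B = 71.136×1.17 + 19.318×4.16 = 83.230 + 80.364 = 163.59 W.
Ideal ⇒ P_in = P_out, so I_p = P_out/V_p = 163.59/240 = 0.682 A.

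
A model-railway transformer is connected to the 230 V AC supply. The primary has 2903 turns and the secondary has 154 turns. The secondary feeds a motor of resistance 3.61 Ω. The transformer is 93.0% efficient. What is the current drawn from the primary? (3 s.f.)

V_s = 230 × 154/2903 = 12.201 V.
I_s = V_s/R = 12.201/3.61 = 3.3798 A.
P_out = V_s I_s = 12.201 × 3.3798 = 41.238 W.
P_in = P_out/η = 41.238/0.930 = 44.342 W.
I_p = P_in/V_p = 44.342/230 = 0.193 A.

I_p ≈ 0.193 A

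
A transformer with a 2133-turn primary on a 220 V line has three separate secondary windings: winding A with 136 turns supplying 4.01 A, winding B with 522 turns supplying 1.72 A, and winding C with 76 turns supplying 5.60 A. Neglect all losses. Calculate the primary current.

I_p ≈ 0.876 A

V_A = 220 × 136/2133 = 14.027 V; V_B = 220 × 522/2133 = 53.840 V; V_C = 220 × 76/2133 = 7.8387 V.
P_out = V_A I_A + V_B I_B + V_C I_C = 14.027×4.01 + 53.840×1.72 + 7.8387×5.60 = 56.249 + 92.604 + 43.897 = 192.75 W.
Ideal ⇒ P_in = P_out, so I_p = P_out/V_p = 192.75/220 = 0.876 A.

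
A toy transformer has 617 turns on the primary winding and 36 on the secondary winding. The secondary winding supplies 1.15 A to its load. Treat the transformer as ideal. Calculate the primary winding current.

For an ideal transformer I_p/I_s = N_s/N_p, so I_p = 1.15 × 36/617 = 0.0671 A.

I_p ≈ 0.0671 A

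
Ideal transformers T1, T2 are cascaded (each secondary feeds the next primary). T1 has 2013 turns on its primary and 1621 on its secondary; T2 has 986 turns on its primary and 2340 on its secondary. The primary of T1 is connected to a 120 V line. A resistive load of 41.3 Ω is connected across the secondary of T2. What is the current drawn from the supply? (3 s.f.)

I_supply ≈ 10.6 A

After T1: V = 120.00 × 1621/2013 = 96.632 V.
After T2: V = 96.632 × 2340/986 = 229.33 V.
I_load = 229.33/41.3 = 5.5528 A, so P_out = 229.33 × 5.5528 = 1273.4 W.
All ideal ⇒ P_in = P_out, so I_supply = 1273.4/120 = 10.6 A.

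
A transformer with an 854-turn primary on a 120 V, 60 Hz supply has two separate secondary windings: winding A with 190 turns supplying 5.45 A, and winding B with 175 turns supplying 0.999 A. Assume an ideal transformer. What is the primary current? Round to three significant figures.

I_p ≈ 1.42 A

V_A = 120 × 190/854 = 26.698 V; V_B = 120 × 175/854 = 24.590 V.
P_out = V_A I_A + V_B I_B = 26.698×5.45 + 24.590×0.999 = 145.50 + 24.566 = 170.07 W.
Ideal ⇒ P_in = P_out, so I_p = P_out/V_p = 170.07/120 = 1.42 A.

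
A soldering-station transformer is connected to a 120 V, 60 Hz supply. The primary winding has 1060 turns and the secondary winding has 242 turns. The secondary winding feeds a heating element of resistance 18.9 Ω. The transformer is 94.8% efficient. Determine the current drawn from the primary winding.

V_s = 120 × 242/1060 = 27.396 V.
I_s = V_s/R = 27.396/18.9 = 1.4495 A.
P_out = V_s I_s = 27.396 × 1.4495 = 39.712 W.
P_in = P_out/η = 39.712/0.948 = 41.890 W.
I_p = P_in/V_p = 41.890/120 = 0.349 A.

I_p ≈ 0.349 A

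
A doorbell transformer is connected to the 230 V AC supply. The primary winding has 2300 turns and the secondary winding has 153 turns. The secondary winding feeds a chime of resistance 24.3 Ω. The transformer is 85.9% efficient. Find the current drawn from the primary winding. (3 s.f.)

I_p ≈ 0.0488 A

V_s = 230 × 153/2300 = 15.300 V.
I_s = V_s/R = 15.300/24.3 = 0.62963 A.
P_out = V_s I_s = 15.300 × 0.62963 = 9.6333 W.
P_in = P_out/η = 9.6333/0.859 = 11.215 W.
I_p = P_in/V_p = 11.215/230 = 0.0488 A.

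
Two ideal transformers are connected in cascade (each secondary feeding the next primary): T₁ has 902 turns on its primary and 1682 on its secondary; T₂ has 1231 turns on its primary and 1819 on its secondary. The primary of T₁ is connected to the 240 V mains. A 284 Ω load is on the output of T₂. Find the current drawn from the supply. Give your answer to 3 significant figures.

I_supply ≈ 6.42 A

Secondary of T₁: V = 240.00 × 1682/902 = 447.54 V.
Secondary of T₂: V = 447.54 × 1819/1231 = 661.31 V.
I_load = 661.31/284 = 2.3286 A, so P_out = 661.31 × 2.3286 = 1539.9 W.
All ideal ⇒ P_in = P_out, so I_supply = 1539.9/240 = 6.42 A.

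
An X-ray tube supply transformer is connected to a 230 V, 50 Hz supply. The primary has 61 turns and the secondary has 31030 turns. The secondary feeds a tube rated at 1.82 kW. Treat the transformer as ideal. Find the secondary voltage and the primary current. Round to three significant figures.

V_s = V_p × N_s/N_p = 230 × 31030/61 = 117000 V.
I_s = P/V_s = 1820/117000 = 0.015556 A.
I_p = I_s × N_s/N_p = 0.015556 × 31030/61 = 7.91 A.

V_s ≈ 117000 V, I_p ≈ 7.91 A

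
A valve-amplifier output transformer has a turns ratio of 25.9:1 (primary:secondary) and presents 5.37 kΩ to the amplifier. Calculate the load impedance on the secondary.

Z_s ≈ 8.01 Ω

Z_s = Z_p/(N_p/N_s)² = 5370/25.9² = 8.01 Ω.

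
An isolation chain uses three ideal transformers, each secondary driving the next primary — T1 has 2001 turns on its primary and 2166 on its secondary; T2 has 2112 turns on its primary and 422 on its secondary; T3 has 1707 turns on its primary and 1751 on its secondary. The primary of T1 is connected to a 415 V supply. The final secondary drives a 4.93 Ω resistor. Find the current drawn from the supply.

After T1: V = 415.00 × 2166/2001 = 449.22 V.
After T2: V = 449.22 × 422/2112 = 89.759 V.
After T3: V = 89.759 × 1751/1707 = 92.073 V.
I_load = 92.073/4.93 = 18.676 A, so P_out = 92.073 × 18.676 = 1719.5 W.
All ideal ⇒ P_in = P_out, so I_supply = 1719.5/415 = 4.14 A.

I_supply ≈ 4.14 A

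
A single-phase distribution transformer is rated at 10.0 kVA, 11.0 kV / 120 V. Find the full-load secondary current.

I_s ≈ 83.3 A

I_s = S/V_s = 10000/120 = 83.3 A.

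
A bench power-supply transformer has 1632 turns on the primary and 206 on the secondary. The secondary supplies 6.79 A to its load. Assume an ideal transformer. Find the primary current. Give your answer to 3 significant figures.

I_p ≈ 0.857 A

For an ideal transformer I_p/I_s = N_s/N_p, so I_p = 6.79 × 206/1632 = 0.857 A.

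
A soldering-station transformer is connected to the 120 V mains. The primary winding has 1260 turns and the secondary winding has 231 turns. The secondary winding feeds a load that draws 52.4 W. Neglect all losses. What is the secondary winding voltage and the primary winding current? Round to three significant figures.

V_s = V_p × N_s/N_p = 120 × 231/1260 = 22.000 V.
I_s = P/V_s = 52.4/22.000 = 2.3818 A.
I_p = I_s × N_s/N_p = 2.3818 × 231/1260 = 0.437 A.

V_s ≈ 22.0 V, I_p ≈ 0.437 A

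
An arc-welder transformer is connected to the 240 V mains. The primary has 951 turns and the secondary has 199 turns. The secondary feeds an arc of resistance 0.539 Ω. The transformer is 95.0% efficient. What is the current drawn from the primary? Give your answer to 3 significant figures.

I_p ≈ 20.5 A

V_s = 240 × 199/951 = 50.221 V.
I_s = V_s/R = 50.221/0.539 = 93.174 A.
P_out = V_s I_s = 50.221 × 93.174 = 4679.3 W.
P_in = P_out/η = 4679.3/0.950 = 4925.6 W.
I_p = P_in/V_p = 4925.6/240 = 20.5 A.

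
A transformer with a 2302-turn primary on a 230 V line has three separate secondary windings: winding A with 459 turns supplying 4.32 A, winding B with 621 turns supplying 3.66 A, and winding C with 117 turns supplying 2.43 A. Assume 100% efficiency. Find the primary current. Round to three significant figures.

I_p ≈ 1.97 A

V_A = 230 × 459/2302 = 45.860 V; V_B = 230 × 621/2302 = 62.046 V; V_C = 230 × 117/2302 = 11.690 V.
P_out = V_A I_A + V_B I_B + V_C I_C = 45.860×4.32 + 62.046×3.66 + 11.690×2.43 = 198.12 + 227.09 + 28.406 = 453.61 W.
Ideal ⇒ P_in = P_out, so I_p = P_out/V_p = 453.61/230 = 1.97 A.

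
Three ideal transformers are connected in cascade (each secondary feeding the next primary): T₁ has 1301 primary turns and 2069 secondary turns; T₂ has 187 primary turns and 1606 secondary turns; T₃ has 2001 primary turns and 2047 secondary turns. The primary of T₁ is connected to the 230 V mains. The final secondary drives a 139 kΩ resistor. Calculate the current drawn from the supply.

After T₁: V = 230.00 × 2069/1301 = 365.77 V.
After T₂: V = 365.77 × 1606/187 = 3141.3 V.
After T₃: V = 3141.3 × 2047/2001 = 3213.6 V.
I_load = 3213.6/139000 = 0.023119 A, so P_out = 3213.6 × 0.023119 = 74.294 W.
All ideal ⇒ P_in = P_out, so I_supply = 74.294/230 = 0.323 A.

I_supply ≈ 0.323 A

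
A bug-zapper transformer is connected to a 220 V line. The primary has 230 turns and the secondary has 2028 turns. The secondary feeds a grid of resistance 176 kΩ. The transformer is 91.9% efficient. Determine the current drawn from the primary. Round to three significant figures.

V_s = 220 × 2028/230 = 1939.8 V.
I_s = V_s/R = 1939.8/176000 = 0.011022 A.
P_out = V_s I_s = 1939.8 × 0.011022 = 21.380 W.
P_in = P_out/η = 21.380/0.919 = 23.265 W.
I_p = P_in/V_p = 23.265/220 = 0.106 A.

I_p ≈ 0.106 A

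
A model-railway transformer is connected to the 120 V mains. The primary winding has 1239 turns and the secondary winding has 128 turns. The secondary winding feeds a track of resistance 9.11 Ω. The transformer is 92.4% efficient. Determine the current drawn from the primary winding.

I_p ≈ 0.152 A

V_s = 120 × 128/1239 = 12.397 V.
I_s = V_s/R = 12.397/9.11 = 1.3608 A.
P_out = V_s I_s = 12.397 × 1.3608 = 16.870 W.
P_in = P_out/η = 16.870/0.924 = 18.258 W.
I_p = P_in/V_p = 18.258/120 = 0.152 A.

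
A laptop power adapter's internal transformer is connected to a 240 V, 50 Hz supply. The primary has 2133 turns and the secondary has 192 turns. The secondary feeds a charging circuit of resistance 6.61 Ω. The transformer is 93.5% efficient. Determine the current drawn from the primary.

I_p ≈ 0.315 A

V_s = 240 × 192/2133 = 21.603 V.
I_s = V_s/R = 21.603/6.61 = 3.2683 A.
P_out = V_s I_s = 21.603 × 3.2683 = 70.606 W.
P_in = P_out/η = 70.606/0.935 = 75.514 W.
I_p = P_in/V_p = 75.514/240 = 0.315 A.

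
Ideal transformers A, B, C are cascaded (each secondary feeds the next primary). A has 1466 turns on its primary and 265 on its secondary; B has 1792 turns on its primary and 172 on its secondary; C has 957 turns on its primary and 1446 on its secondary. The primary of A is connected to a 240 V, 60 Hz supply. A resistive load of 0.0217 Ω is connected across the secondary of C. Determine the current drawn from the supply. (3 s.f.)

I_supply ≈ 7.60 A

Secondary of A: V = 240.00 × 265/1466 = 43.383 V.
Secondary of B: V = 43.383 × 172/1792 = 4.1640 V.
Secondary of C: V = 4.1640 × 1446/957 = 6.2917 V.
I_load = 6.2917/0.0217 = 289.94 A, so P_out = 6.2917 × 289.94 = 1824.2 W.
All ideal ⇒ P_in = P_out, so I_supply = 1824.2/240 = 7.60 A.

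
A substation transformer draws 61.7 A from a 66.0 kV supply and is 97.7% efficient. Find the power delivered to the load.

P_in = V_in I_in = 66000 × 61.7 = 4.0722×10^6 W.
P_out = η P_in = 0.977 × 4.0722×10^6 = 3.98×10^6 W.

P_out ≈ 3.98×10^6 W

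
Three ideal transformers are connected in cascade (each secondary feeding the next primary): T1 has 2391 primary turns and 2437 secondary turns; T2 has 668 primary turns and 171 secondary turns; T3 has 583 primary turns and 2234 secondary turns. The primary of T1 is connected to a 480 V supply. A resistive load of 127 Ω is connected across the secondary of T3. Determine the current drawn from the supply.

After T1: V = 480.00 × 2437/2391 = 489.23 V.
After T2: V = 489.23 × 171/668 = 125.24 V.
After T3: V = 125.24 × 2234/583 = 479.90 V.
I_load = 479.90/127 = 3.7787 A, so P_out = 479.90 × 3.7787 = 1813.4 W.
All ideal ⇒ P_in = P_out, so I_supply = 1813.4/480 = 3.78 A.

I_supply ≈ 3.78 A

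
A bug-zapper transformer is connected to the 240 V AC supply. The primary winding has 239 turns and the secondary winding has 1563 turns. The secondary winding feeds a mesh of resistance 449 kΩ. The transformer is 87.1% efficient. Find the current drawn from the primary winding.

V_s = 240 × 1563/239 = 1569.5 V.
I_s = V_s/R = 1569.5/449000 = 0.0034956 A.
P_out = V_s I_s = 1569.5 × 0.0034956 = 5.4865 W.
P_in = P_out/η = 5.4865/0.871 = 6.2991 W.
I_p = P_in/V_p = 6.2991/240 = 0.0262 A.

I_p ≈ 0.0262 A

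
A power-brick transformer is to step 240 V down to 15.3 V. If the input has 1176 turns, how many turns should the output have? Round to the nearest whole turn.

N_out = 75 turns

N_out/N_in = V_out/V_in, so N_out = 1176 × 15.3/240 = 75.0 ≈ 75 turns.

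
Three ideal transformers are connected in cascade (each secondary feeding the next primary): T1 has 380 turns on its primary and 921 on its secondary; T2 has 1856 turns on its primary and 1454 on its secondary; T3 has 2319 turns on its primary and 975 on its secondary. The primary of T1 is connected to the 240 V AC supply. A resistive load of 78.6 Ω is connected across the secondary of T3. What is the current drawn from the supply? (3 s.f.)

I_supply ≈ 1.95 A

After T1: V = 240.00 × 921/380 = 581.68 V.
After T2: V = 581.68 × 1454/1856 = 455.69 V.
After T3: V = 455.69 × 975/2319 = 191.59 V.
I_load = 191.59/78.6 = 2.4376 A, so P_out = 191.59 × 2.4376 = 467.02 W.
All ideal ⇒ P_in = P_out, so I_supply = 467.02/240 = 1.95 A.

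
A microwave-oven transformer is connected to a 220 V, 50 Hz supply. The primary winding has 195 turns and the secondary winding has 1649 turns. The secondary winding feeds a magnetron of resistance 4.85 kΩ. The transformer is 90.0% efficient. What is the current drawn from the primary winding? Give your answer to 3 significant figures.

I_p ≈ 3.60 A

V_s = 220 × 1649/195 = 1860.4 V.
I_s = V_s/R = 1860.4/4850 = 0.38359 A.
P_out = V_s I_s = 1860.4 × 0.38359 = 713.63 W.
P_in = P_out/η = 713.63/0.900 = 792.93 W.
I_p = P_in/V_p = 792.93/220 = 3.60 A.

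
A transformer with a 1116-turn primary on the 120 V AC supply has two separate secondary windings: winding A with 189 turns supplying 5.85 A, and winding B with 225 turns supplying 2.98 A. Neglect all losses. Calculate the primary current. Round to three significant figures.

I_p ≈ 1.59 A

V_A = 120 × 189/1116 = 20.323 V; V_B = 120 × 225/1116 = 24.194 V.
P_out = V_A I_A + V_B I_B = 20.323×5.85 + 24.194×2.98 = 118.89 + 72.097 = 190.98 W.
Ideal ⇒ P_in = P_out, so I_p = P_out/V_p = 190.98/120 = 1.59 A.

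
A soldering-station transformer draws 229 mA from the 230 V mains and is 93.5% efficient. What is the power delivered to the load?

P_out ≈ 49.2 W

P_in = V_p I_p = 230 × 0.229 = 52.670 W.
P_out = η P_in = 0.935 × 52.670 = 49.2 W.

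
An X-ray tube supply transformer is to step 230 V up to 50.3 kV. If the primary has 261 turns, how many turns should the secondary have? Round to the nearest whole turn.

N_s = 57080 turns

N_s/N_p = V_s/V_p, so N_s = 261 × 50300/230 = 57079.6 ≈ 57080 turns.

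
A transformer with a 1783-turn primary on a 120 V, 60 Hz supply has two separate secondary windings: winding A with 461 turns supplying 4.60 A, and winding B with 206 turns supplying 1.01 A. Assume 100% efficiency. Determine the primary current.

I_p ≈ 1.31 A

V_A = 120 × 461/1783 = 31.026 V; V_B = 120 × 206/1783 = 13.864 V.
P_out = V_A I_A + V_B I_B = 31.026×4.60 + 13.864×1.01 = 142.72 + 14.003 = 156.72 W.
Ideal ⇒ P_in = P_out, so I_p = P_out/V_p = 156.72/120 = 1.31 A.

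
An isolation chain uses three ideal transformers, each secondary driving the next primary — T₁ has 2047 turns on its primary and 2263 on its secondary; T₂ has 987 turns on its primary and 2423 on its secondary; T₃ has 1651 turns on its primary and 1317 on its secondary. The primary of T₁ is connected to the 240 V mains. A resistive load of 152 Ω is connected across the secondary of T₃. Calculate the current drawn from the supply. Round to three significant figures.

Secondary of T₁: V = 240.00 × 2263/2047 = 265.32 V.
Secondary of T₂: V = 265.32 × 2423/987 = 651.35 V.
Secondary of T₃: V = 651.35 × 1317/1651 = 519.58 V.
I_load = 519.58/152 = 3.4183 A, so P_out = 519.58 × 3.4183 = 1776.1 W.
All ideal ⇒ P_in = P_out, so I_supply = 1776.1/240 = 7.40 A.

I_supply ≈ 7.40 A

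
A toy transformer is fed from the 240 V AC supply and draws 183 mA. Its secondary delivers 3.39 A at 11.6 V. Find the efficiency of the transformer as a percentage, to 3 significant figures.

P_in = 240 × 0.183 = 43.9200 W.
P_out = 11.6 × 3.39 = 39.3240 W.
η = P_out/P_in = 39.3240/43.9200 = 0.895.

η ≈ 89.5%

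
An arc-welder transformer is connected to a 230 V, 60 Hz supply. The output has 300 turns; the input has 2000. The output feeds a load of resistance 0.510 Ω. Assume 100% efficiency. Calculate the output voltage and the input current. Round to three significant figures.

V_out = V_in × N_out/N_in = 230 × 300/2000 = 34.500 V.
I_out = V_out/R = 34.500/0.510 = 67.647 A.
I_in = I_out × N_out/N_in = 67.647 × 300/2000 = 10.1 A.

V_out ≈ 34.5 V, I_in ≈ 10.1 A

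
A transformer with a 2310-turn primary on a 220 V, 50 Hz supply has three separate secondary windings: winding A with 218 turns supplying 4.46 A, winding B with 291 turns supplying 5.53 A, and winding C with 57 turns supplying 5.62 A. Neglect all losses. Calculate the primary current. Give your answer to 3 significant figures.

V_A = 220 × 218/2310 = 20.762 V; V_B = 220 × 291/2310 = 27.714 V; V_C = 220 × 57/2310 = 5.4286 V.
P_out = V_A I_A + V_B I_B + V_C I_C = 20.762×4.46 + 27.714×5.53 + 5.4286×5.62 = 92.598 + 153.26 + 30.509 = 276.37 W.
Ideal ⇒ P_in = P_out, so I_p = P_out/V_p = 276.37/220 = 1.26 A.

I_p ≈ 1.26 A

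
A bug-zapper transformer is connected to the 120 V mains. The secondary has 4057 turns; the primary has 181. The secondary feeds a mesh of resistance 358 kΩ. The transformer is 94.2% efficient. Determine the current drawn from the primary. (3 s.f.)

V_s = 120 × 4057/181 = 2689.7 V.
I_s = V_s/R = 2689.7/358000 = 0.0075132 A.
P_out = V_s I_s = 2689.7 × 0.0075132 = 20.208 W.
P_in = P_out/η = 20.208/0.942 = 21.453 W.
I_p = P_in/V_p = 21.453/120 = 0.179 A.

I_p ≈ 0.179 A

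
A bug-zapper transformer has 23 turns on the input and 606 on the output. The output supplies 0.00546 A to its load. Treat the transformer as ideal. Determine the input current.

I_in ≈ 0.144 A

For an ideal transformer I_in/I_out = N_out/N_in, so I_in = 0.00546 × 606/23 = 0.144 A.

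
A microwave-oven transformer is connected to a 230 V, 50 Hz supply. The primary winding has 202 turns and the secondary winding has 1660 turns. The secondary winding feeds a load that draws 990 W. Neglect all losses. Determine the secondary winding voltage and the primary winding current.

V_s = V_p × N_s/N_p = 230 × 1660/202 = 1890.1 V.
I_s = P/V_s = 990/1890.1 = 0.52378 A.
I_p = I_s × N_s/N_p = 0.52378 × 1660/202 = 4.30 A.

V_s ≈ 1890 V, I_p ≈ 4.30 A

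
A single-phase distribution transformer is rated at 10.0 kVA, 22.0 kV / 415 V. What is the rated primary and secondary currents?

I_p = S/V_p = 10000/22000 = 0.455 A.
I_s = S/V_s = 10000/415 = 24.1 A.

I_p ≈ 0.455 A, I_s ≈ 24.1 A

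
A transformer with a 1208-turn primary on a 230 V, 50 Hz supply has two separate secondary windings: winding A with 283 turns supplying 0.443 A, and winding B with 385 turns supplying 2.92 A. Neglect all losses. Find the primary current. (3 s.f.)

V_A = 230 × 283/1208 = 53.882 V; V_B = 230 × 385/1208 = 73.303 V.
P_out = V_A I_A + V_B I_B = 53.882×0.443 + 73.303×2.92 = 23.870 + 214.04 = 237.91 W.
Ideal ⇒ P_in = P_out, so I_p = P_out/V_p = 237.91/230 = 1.03 A.

I_p ≈ 1.03 A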